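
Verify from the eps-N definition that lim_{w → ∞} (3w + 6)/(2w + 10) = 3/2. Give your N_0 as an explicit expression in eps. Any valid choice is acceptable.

Let eps > 0 be given. We seek N_0 > 0 such that w > N_0 implies |(3w + 6)/(2w + 10) − (3/2)| < eps.
(3w + 6)/(2w + 10) − (3/2) = (2(3w + 6) − 3(2w + 10)) / (2(2w + 10)) = -18/(2(2w + 10)).
For w > 0 we have 2w + 10 > 2w, so |(3w + 6)/(2w + 10) − (3/2)| = 18/(2(2w + 10)) < 18/(2·2w) = (9/2)/w.
Thus |(3w + 6)/(2w + 10) − (3/2)| < eps whenever w > (9/2)/eps.
Take N_0 = (9/2)/eps. If w > N_0 then |(3w + 6)/(2w + 10) − (3/2)| < (9/2)/w < eps.

N_0 = (9/2)/eps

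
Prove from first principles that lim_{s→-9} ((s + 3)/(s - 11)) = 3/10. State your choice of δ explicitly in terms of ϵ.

Fix ϵ > 0. We want δ > 0 with 0 < |s + 9| < δ ⇒ |(s + 3)/(s - 11) − (3/10)| < ϵ.
Combining over a common denominator, (s + 3)/(s - 11) − (3/10) = [(s + 3)·(-20) − (-6)·(s - 11)] / [(-20)·(s - 11)] = -14(s + 9) / ((-20)(s - 11)).
So |(s + 3)/(s - 11) − (3/10)| = 14|s + 9| / (20·|s − 11|).
Require δ ≤ 10, so |s − 11| ≥ |-20| − |s + 9| > 20 − 10 = 10.
Hence |(s + 3)/(s - 11) − (3/10)| < 14|s + 9|/(20·10) = (7/100)|s + 9|, which is < ϵ once |s + 9| < (100/7)ϵ.
Take δ = min(10, (100/7)ϵ). Then 0 < |s + 9| < δ forces both bounds, so |(s + 3)/(s - 11) − (3/10)| < ϵ.

δ = min(10, (100/7)ϵ)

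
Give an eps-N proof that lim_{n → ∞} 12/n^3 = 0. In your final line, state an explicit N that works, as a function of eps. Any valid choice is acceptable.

Suppose eps > 0. For n ≥ 1, |12/n^3 − 0| = 12/n^3.
12/n^3 < eps ⇔ n^3 > 12/eps ⇔ n > (12/eps)^{1/3}.
Take N = (12/eps)^{1/3}. Then n > N implies 12/n^3 < eps.

N = (12/eps)^{1/3}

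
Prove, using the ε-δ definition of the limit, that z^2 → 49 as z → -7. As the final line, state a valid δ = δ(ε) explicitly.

Suppose ε > 0. We seek δ > 0 with 0 < |z + 7| < δ ⇒ |z^2 − 49| < ε.
Factor: z^2 − 49 = (z + 7)(z - 7), so |z^2 − 49| = |z + 7|·|z - 7|.
Restrict δ ≤ 1. Then |z + 7| < 1 gives |z| < 8, so by the triangle inequality |z - 7| ≤ 8 + 7 = 15.
Hence |z^2 − 49| ≤ 15|z + 7|, which is < ε once |z + 7| < ε/15.
Take δ = min(1, ε/15). If 0 < |z + 7| < δ then both bounds hold and |z^2 − 49| ≤ 15|z + 7| < 15·(ε/15) = ε.

δ = min(1, ε/15)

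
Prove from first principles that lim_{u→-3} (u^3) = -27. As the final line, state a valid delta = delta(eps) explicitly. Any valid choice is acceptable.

delta = min(2, eps/49)

Let eps > 0. We seek delta > 0 with 0 < |u + 3| < delta ⇒ |u^3 + 27| < eps.
Factor: u^3 + 27 = (u + 3)(u^2 - 3u + 9), so |u^3 + 27| = |u + 3|·|u^2 - 3u + 9|.
Restrict delta ≤ 2. Then |u + 3| < 2 gives |u| < 5, so by the triangle inequality |u^2 - 3u + 9| ≤ 5^2 + 3·5 + 9 = 49.
Hence |u^3 + 27| ≤ 49|u + 3|, which is < eps once |u + 3| < eps/49.
Take delta = min(2, eps/49). If 0 < |u + 3| < delta then both bounds hold and |u^3 + 27| ≤ 49|u + 3| < 49·(eps/49) = eps.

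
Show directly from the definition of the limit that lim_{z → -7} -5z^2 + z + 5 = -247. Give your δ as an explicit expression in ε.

δ = min(1, ε/76)

Let ε > 0. We want δ > 0 such that 0 < |z + 7| < δ implies |(-5z^2 + z + 5) + 247| < ε.
(-5z^2 + z + 5) + 247 = -5z^2 + z + 252 = (z + 7)(-5z + 36).
So |(-5z^2 + z + 5) + 247| = |z + 7|·|-5z + 36|.
Require δ ≤ 1. Then |z + 7| < 1 gives |z| < 8, and by the triangle inequality |-5z + 36| ≤ 5·8 + 36 = 76.
Hence |(-5z^2 + z + 5) + 247| ≤ 76|z + 7| < ε provided |z + 7| < ε/76.
Choosing δ = min(1, ε/76) ensures both conditions, hence |(-5z^2 + z + 5) + 247| < ε.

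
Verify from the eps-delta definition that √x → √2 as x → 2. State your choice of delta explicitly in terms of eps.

delta = min(2, √2·eps)

Fix eps > 0. We want delta > 0 such that 0 < |x − 2| < delta implies |√x − √2| < eps.
Rationalise: √x − √2 = (x − 2)/(√x + √2), so |√x − √2| = |x − 2|/(√x + √2).
Restrict delta ≤ 2 so that |x − 2| < 2 forces x > 0, and then √x + √2 > √2.
Hence |√x − √2| < |x − 2|/√2, which is < eps once |x − 2| < √2·eps.
Take delta = min(2, √2·eps). If 0 < |x − 2| < delta then x > 0 and |√x − √2| < |x − 2|/√2 < eps.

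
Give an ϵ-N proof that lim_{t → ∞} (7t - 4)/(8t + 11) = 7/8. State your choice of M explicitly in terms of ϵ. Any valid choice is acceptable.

Let ϵ > 0. We seek M > 0 such that t > M implies |(7t - 4)/(8t + 11) − (7/8)| < ϵ.
(7t - 4)/(8t + 11) − (7/8) = (8(7t - 4) − 7(8t + 11)) / (8(8t + 11)) = -109/(8(8t + 11)).
For t > 0 we have 8t + 11 > 8t, so |(7t - 4)/(8t + 11) − (7/8)| = 109/(8(8t + 11)) < 109/(8·8t) = (109/64)/t.
Thus |(7t - 4)/(8t + 11) − (7/8)| < ϵ whenever t > (109/64)/ϵ.
Take M = (109/64)/ϵ. If t > M then |(7t - 4)/(8t + 11) − (7/8)| < (109/64)/t < ϵ.

M = (109/64)/ϵ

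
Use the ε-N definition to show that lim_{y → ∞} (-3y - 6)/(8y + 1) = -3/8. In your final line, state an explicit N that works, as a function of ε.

N = (45/64)/ε

Suppose ε > 0. We seek N > 0 such that y > N implies |(-3y - 6)/(8y + 1) + 3/8| < ε.
(-3y - 6)/(8y + 1) + 3/8 = (8(-3y - 6) − (-3)(8y + 1)) / (8(8y + 1)) = -45/(8(8y + 1)).
For y > 0 we have 8y + 1 > 8y, so |(-3y - 6)/(8y + 1) + 3/8| = 45/(8(8y + 1)) < 45/(8·8y) = (45/64)/y.
Thus |(-3y - 6)/(8y + 1) + 3/8| < ε whenever y > (45/64)/ε.
Take N = (45/64)/ε. If y > N then |(-3y - 6)/(8y + 1) + 3/8| < (45/64)/y < ε.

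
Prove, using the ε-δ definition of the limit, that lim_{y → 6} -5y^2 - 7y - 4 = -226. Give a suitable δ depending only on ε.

Let ε > 0. We want δ > 0 such that 0 < |y − 6| < δ implies |(-5y^2 - 7y - 4) + 226| < ε.
(-5y^2 - 7y - 4) + 226 = -5y^2 - 7y + 222 = (y − 6)(-5y - 37).
So |(-5y^2 - 7y - 4) + 226| = |y − 6|·|-5y - 37|.
Require δ ≤ 2. Then |y − 6| < 2 gives |y| < 8, and by the triangle inequality |-5y - 37| ≤ 5·8 + 37 = 77.
Hence |(-5y^2 - 7y - 4) + 226| ≤ 77|y − 6| < ε provided |y − 6| < ε/77.
Take δ = min(2, ε/77). Then 0 < |y − 6| < δ gives both |y − 6| < 2 and |y − 6| < ε/77, so |(-5y^2 - 7y - 4) + 226| < ε.

δ = min(2, ε/77)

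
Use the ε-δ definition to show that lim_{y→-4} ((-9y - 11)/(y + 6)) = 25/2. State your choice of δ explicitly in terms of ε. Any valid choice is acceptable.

Let ε > 0 be given. We want δ > 0 with 0 < |y + 4| < δ ⇒ |(-9y - 11)/(y + 6) − (25/2)| < ε.
Combining over a common denominator, (-9y - 11)/(y + 6) − (25/2) = [(-9y - 11)·2 − 25·(y + 6)] / [2·(y + 6)] = -43(y + 4) / (2(y + 6)).
So |(-9y - 11)/(y + 6) − (25/2)| = 43|y + 4| / (2·|y + 6|).
Restrict δ ≤ 1. Then |y + 4| < 1 gives |y + 6| = |(y + 4) + 2| ≥ 2 − 1 = 1.
Hence |(-9y - 11)/(y + 6) − (25/2)| < 43|y + 4|/(2·1) = (43/2)|y + 4|, which is < ε once |y + 4| < (2/43)ε.
Take δ = min(1, (2/43)ε). Then 0 < |y + 4| < δ forces both bounds, so |(-9y - 11)/(y + 6) − (25/2)| < ε.

δ = min(1, (2/43)ε)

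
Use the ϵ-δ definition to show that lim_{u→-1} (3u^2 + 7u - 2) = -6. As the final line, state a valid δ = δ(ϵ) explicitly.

δ = min(1, ϵ/10)

Let ϵ > 0 be given. We want δ > 0 such that 0 < |u + 1| < δ implies |(3u^2 + 7u - 2) + 6| < ϵ.
(3u^2 + 7u - 2) + 6 = 3u^2 + 7u + 4 = (u + 1)(3u + 4).
So |(3u^2 + 7u - 2) + 6| = |u + 1|·|3u + 4|.
Require δ ≤ 1. Then |u + 1| < 1 gives |u| < 2, and by the triangle inequality |3u + 4| ≤ 3·2 + 4 = 10.
Hence |(3u^2 + 7u - 2) + 6| ≤ 10|u + 1| < ϵ provided |u + 1| < ϵ/10.
Take δ = min(1, ϵ/10). Then 0 < |u + 1| < δ gives both |u + 1| < 1 and |u + 1| < ϵ/10, so |(3u^2 + 7u - 2) + 6| < ϵ.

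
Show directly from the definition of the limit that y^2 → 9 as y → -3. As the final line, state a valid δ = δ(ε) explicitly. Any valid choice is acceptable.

Suppose ε > 0. We seek δ > 0 with 0 < |y + 3| < δ ⇒ |y^2 − 9| < ε.
Factor: y^2 − 9 = (y + 3)(y - 3), so |y^2 − 9| = |y + 3|·|y - 3|.
Restrict δ ≤ 2. Then |y + 3| < 2 gives |y| < 5, so by the triangle inequality |y - 3| ≤ 5 + 3 = 8.
Hence |y^2 − 9| ≤ 8|y + 3|, which is < ε once |y + 3| < ε/8.
Take δ = min(2, ε/8). If 0 < |y + 3| < δ then both bounds hold and |y^2 − 9| ≤ 8|y + 3| < 8·(ε/8) = ε.

δ = min(2, ε/8)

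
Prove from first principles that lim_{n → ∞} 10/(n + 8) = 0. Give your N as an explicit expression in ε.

Suppose ε > 0. For n ≥ 1, |10/(n + 8) − 0| = 10/(n + 8) ≤ 10/n.
We need 10/n < ε, i.e. n > 10/ε.
Take N = 10/ε. If n > N then |10/(n + 8)| ≤ 10/n < ε.

N = 10/ε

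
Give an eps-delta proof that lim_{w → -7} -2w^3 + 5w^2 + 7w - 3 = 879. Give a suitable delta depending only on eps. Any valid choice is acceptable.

delta = min(1, eps/406)

Let eps > 0 be given. We want delta > 0 such that 0 < |w + 7| < delta implies |(-2w^3 + 5w^2 + 7w - 3) − 879| < eps.
(-2w^3 + 5w^2 + 7w - 3) − 879 = -2w^3 + 5w^2 + 7w - 882 = (w + 7)(-2w^2 + 19w - 126).
So |(-2w^3 + 5w^2 + 7w - 3) − 879| = |w + 7|·|-2w^2 + 19w - 126|.
Require delta ≤ 1. Then |w + 7| < 1 gives |w| < 8, and by the triangle inequality |-2w^2 + 19w - 126| ≤ 2·8^2 + 19·8 + 126 = 406.
Hence |(-2w^3 + 5w^2 + 7w - 3) − 879| ≤ 406|w + 7| < eps provided |w + 7| < eps/406.
Choosing delta = min(1, eps/406) ensures both conditions, hence |(-2w^3 + 5w^2 + 7w - 3) − 879| < eps.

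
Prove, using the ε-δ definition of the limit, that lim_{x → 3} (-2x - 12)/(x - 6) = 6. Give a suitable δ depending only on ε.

Let ε > 0. We want δ > 0 with 0 < |x − 3| < δ ⇒ |(-2x - 12)/(x - 6) − 6| < ε.
Combining over a common denominator, (-2x - 12)/(x - 6) − 6 = [(-2x - 12)·(-3) − (-18)·(x - 6)] / [(-3)·(x - 6)] = 24(x − 3) / ((-3)(x - 6)).
So |(-2x - 12)/(x - 6) − 6| = 24|x − 3| / (3·|x − 6|).
Restrict δ ≤ 3/2. Then |x − 3| < 3/2 gives |x − 6| = |(x − 3) + (-3)| ≥ 3 − 3/2 = 3/2.
Hence |(-2x - 12)/(x - 6) − 6| < 24|x − 3|/(3·(3/2)) = (16/3)|x − 3|, which is < ε once |x − 3| < (3/16)ε.
Take δ = min(3/2, (3/16)ε). Then 0 < |x − 3| < δ forces both bounds, so |(-2x - 12)/(x - 6) − 6| < ε.

δ = min(3/2, (3/16)ε)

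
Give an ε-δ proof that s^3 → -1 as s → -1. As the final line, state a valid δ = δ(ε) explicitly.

Fix ε > 0. We seek δ > 0 with 0 < |s + 1| < δ ⇒ |s^3 + 1| < ε.
Factor: s^3 + 1 = (s + 1)(s^2 - s + 1), so |s^3 + 1| = |s + 1|·|s^2 - s + 1|.
Impose δ ≤ 1 so that |s| < 2; then |s^2 - s + 1| ≤ 7.
Hence |s^3 + 1| ≤ 7|s + 1|, which is < ε once |s + 1| < ε/7.
Take δ = min(1, ε/7). If 0 < |s + 1| < δ then both bounds hold and |s^3 + 1| ≤ 7|s + 1| < 7·(ε/7) = ε.

δ = min(1, ε/7)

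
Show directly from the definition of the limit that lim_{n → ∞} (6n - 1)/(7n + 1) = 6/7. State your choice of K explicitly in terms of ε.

Let ε > 0 be given. For n ≥ 1, |(6n - 1)/(7n + 1) − (6/7)| = |-13|/(7(7n + 1)) = 13/(7(7n + 1)).
Since 7n + 1 ≥ 7n for n ≥ 1, this is ≤ 13/(7·7n) = (13/49)/n.
So |(6n - 1)/(7n + 1) − (6/7)| < ε whenever n > (13/49)/ε.
Take K = (13/49)/ε. If n > K then |(6n - 1)/(7n + 1) − (6/7)| ≤ (13/49)/n < ε.

K = (13/49)/ε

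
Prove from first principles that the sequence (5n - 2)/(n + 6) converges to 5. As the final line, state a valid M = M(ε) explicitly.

Let ε > 0. For n ≥ 1, |(5n - 2)/(n + 6) − 5| = |-32|/((n + 6)) = 32/((n + 6)).
Since n + 6 ≥ n for n ≥ 1, this is ≤ 32/(n) = 32/n.
So |(5n - 2)/(n + 6) − 5| < ε whenever n > 32/ε.
Take M = 32/ε. If n > M then |(5n - 2)/(n + 6) − 5| ≤ 32/n < ε.

M = 32/ε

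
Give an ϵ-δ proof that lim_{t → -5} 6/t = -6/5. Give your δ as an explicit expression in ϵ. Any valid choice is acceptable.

δ = min(5/2, (25/12)ϵ)

Let ϵ > 0 be given. We seek δ > 0 such that 0 < |t + 5| < δ implies |6/t + 6/5| < ϵ.
|6/t + 6/5| = 6·|-5 − t|/(5·|t|) = 6|t + 5|/(5|t|).
Require δ ≤ 5/2 so that |t| > 5 − 5/2 = 5/2, hence 5|t| > 25/2.
Then |6/t + 6/5| < 6|t + 5|/(25/2), which is < ϵ when |t + 5| < (25/12)ϵ.
Take δ = min(5/2, (25/12)ϵ). Then 0 < |t + 5| < δ gives both |t + 5| < 5/2 and |t + 5| < (25/12)ϵ, so |6/t + 6/5| < ϵ.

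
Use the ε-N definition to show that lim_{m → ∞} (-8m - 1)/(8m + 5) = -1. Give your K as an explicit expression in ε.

K = (1/2)/ε

Fix ε > 0. For m ≥ 1, |(-8m - 1)/(8m + 5) + 1| = |32|/(8(8m + 5)) = 32/(8(8m + 5)).
Since 8m + 5 ≥ 8m for m ≥ 1, this is ≤ 32/(8·8m) = (1/2)/m.
So |(-8m - 1)/(8m + 5) + 1| < ε whenever m > (1/2)/ε.
Take K = (1/2)/ε. If m > K then |(-8m - 1)/(8m + 5) + 1| ≤ (1/2)/m < ε.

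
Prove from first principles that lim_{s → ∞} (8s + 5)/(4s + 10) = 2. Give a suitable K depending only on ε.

Suppose ε > 0. We seek K > 0 such that s > K implies |(8s + 5)/(4s + 10) − 2| < ε.
(8s + 5)/(4s + 10) − 2 = (4(8s + 5) − 8(4s + 10)) / (4(4s + 10)) = -60/(4(4s + 10)).
For s > 0 we have 4s + 10 > 4s, so |(8s + 5)/(4s + 10) − 2| = 60/(4(4s + 10)) < 60/(4·4s) = (15/4)/s.
Thus |(8s + 5)/(4s + 10) − 2| < ε whenever s > (15/4)/ε.
Take K = (15/4)/ε. If s > K then |(8s + 5)/(4s + 10) − 2| < (15/4)/s < ε.

K = (15/4)/ε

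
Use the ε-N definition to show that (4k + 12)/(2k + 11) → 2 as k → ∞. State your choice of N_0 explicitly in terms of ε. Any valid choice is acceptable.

N_0 = 5/ε

Suppose ε > 0. For k ≥ 1, |(4k + 12)/(2k + 11) − 2| = |-20|/(2(2k + 11)) = 20/(2(2k + 11)).
Since 2k + 11 ≥ 2k for k ≥ 1, this is ≤ 20/(2·2k) = 5/k.
So |(4k + 12)/(2k + 11) − 2| < ε whenever k > 5/ε.
Take N_0 = 5/ε. If k > N_0 then |(4k + 12)/(2k + 11) − 2| ≤ 5/k < ε.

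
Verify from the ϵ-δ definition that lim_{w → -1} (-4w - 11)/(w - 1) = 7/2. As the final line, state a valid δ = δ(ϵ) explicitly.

Fix ϵ > 0. We want δ > 0 with 0 < |w + 1| < δ ⇒ |(-4w - 11)/(w - 1) − (7/2)| < ϵ.
Combining over a common denominator, (-4w - 11)/(w - 1) − (7/2) = [(-4w - 11)·(-2) − (-7)·(w - 1)] / [(-2)·(w - 1)] = 15(w + 1) / ((-2)(w - 1)).
So |(-4w - 11)/(w - 1) − (7/2)| = 15|w + 1| / (2·|w − 1|).
Require δ ≤ 1, so |w − 1| ≥ |-2| − |w + 1| > 2 − 1 = 1.
Hence |(-4w - 11)/(w - 1) − (7/2)| < 15|w + 1|/(2·1) = (15/2)|w + 1|, which is < ϵ once |w + 1| < (2/15)ϵ.
Take δ = min(1, (2/15)ϵ). Then 0 < |w + 1| < δ forces both bounds, so |(-4w - 11)/(w - 1) − (7/2)| < ϵ.

δ = min(1, (2/15)ϵ)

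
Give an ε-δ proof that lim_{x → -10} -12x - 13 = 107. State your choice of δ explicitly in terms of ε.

Suppose ε > 0. We need δ > 0 so that 0 < |x + 10| < δ implies |(-12x - 13) − 107| < ε.
|(-12x - 13) − 107| = |-12x - 120| = 12|x + 10|.
So 12|x + 10| < ε exactly when |x + 10| < ε/12.
Take δ = ε/12. If 0 < |x + 10| < δ then |(-12x - 13) − 107| = 12|x + 10| < 12·(ε/12) = ε.

δ = ε/12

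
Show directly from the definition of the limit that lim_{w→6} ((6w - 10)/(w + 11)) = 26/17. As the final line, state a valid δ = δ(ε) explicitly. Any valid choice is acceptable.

δ = min(17/2, (289/152)ε)

Suppose ε > 0. We want δ > 0 with 0 < |w − 6| < δ ⇒ |(6w - 10)/(w + 11) − (26/17)| < ε.
Combining over a common denominator, (6w - 10)/(w + 11) − (26/17) = [(6w - 10)·17 − 26·(w + 11)] / [17·(w + 11)] = 76(w − 6) / (17(w + 11)).
So |(6w - 10)/(w + 11) − (26/17)| = 76|w − 6| / (17·|w + 11|).
Require δ ≤ 17/2, so |w + 11| ≥ |17| − |w − 6| > 17 − 17/2 = 17/2.
Hence |(6w - 10)/(w + 11) − (26/17)| < 76|w − 6|/(17·(17/2)) = (152/289)|w − 6|, which is < ε once |w − 6| < (289/152)ε.
Take δ = min(17/2, (289/152)ε). Then 0 < |w − 6| < δ forces both bounds, so |(6w - 10)/(w + 11) − (26/17)| < ε.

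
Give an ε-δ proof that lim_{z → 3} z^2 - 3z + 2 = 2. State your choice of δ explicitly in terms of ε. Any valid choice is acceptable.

δ = min(1, ε/4)

Fix ε > 0. We want δ > 0 such that 0 < |z − 3| < δ implies |(z^2 - 3z + 2) − 2| < ε.
(z^2 - 3z + 2) − 2 = z^2 - 3z = (z − 3)(z).
So |(z^2 - 3z + 2) − 2| = |z − 3|·|z|.
Require δ ≤ 1. Then |z − 3| < 1 gives |z| < 4, and by the triangle inequality |z| ≤ 4 = 4.
Hence |(z^2 - 3z + 2) − 2| ≤ 4|z − 3| < ε provided |z − 3| < ε/4.
Take δ = min(1, ε/4). Then 0 < |z − 3| < δ gives both |z − 3| < 1 and |z − 3| < ε/4, so |(z^2 - 3z + 2) − 2| < ε.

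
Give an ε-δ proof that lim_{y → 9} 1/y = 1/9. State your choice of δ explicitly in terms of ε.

Fix ε > 0. We seek δ > 0 such that 0 < |y − 9| < δ implies |1/y − (1/9)| < ε.
|1/y − (1/9)| = |9 − y|/(9·|y|) = |y − 9|/(9|y|).
Restrict δ ≤ 9/2. Then |y − 9| < 9/2 gives |y| > 9/2, so 9|y| > 81/2.
Then |1/y − (1/9)| < |y − 9|/(81/2), which is < ε when |y − 9| < (81/2)ε.
Take δ = min(9/2, (81/2)ε). Then 0 < |y − 9| < δ gives both |y − 9| < 9/2 and |y − 9| < (81/2)ε, so |1/y − (1/9)| < ε.

δ = min(9/2, (81/2)ε)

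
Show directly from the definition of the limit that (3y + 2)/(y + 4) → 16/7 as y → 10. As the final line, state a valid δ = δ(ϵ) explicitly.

Let ϵ > 0. We want δ > 0 with 0 < |y − 10| < δ ⇒ |(3y + 2)/(y + 4) − (16/7)| < ϵ.
Combining over a common denominator, (3y + 2)/(y + 4) − (16/7) = [(3y + 2)·14 − 32·(y + 4)] / [14·(y + 4)] = 10(y − 10) / (14(y + 4)).
So |(3y + 2)/(y + 4) − (16/7)| = 10|y − 10| / (14·|y + 4|).
Require δ ≤ 7, so |y + 4| ≥ |14| − |y − 10| > 14 − 7 = 7.
Hence |(3y + 2)/(y + 4) − (16/7)| < 10|y − 10|/(14·7) = (5/49)|y − 10|, which is < ϵ once |y − 10| < (49/5)ϵ.
Take δ = min(7, (49/5)ϵ). Then 0 < |y − 10| < δ forces both bounds, so |(3y + 2)/(y + 4) − (16/7)| < ϵ.

δ = min(7, (49/5)ϵ)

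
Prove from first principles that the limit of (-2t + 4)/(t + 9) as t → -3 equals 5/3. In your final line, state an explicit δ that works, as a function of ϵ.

Suppose ϵ > 0. We want δ > 0 with 0 < |t + 3| < δ ⇒ |(-2t + 4)/(t + 9) − (5/3)| < ϵ.
Combining over a common denominator, (-2t + 4)/(t + 9) − (5/3) = [(-2t + 4)·6 − 10·(t + 9)] / [6·(t + 9)] = -22(t + 3) / (6(t + 9)).
So |(-2t + 4)/(t + 9) − (5/3)| = 22|t + 3| / (6·|t + 9|).
Restrict δ ≤ 3. Then |t + 3| < 3 gives |t + 9| = |(t + 3) + 6| ≥ 6 − 3 = 3.
Hence |(-2t + 4)/(t + 9) − (5/3)| < 22|t + 3|/(6·3) = (11/9)|t + 3|, which is < ϵ once |t + 3| < (9/11)ϵ.
Take δ = min(3, (9/11)ϵ). Then 0 < |t + 3| < δ forces both bounds, so |(-2t + 4)/(t + 9) − (5/3)| < ϵ.

δ = min(3, (9/11)ϵ)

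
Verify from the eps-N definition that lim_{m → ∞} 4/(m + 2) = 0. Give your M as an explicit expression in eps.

Let eps > 0. For m ≥ 1, |4/(m + 2) − 0| = 4/(m + 2) ≤ 4/m.
We need 4/m < eps, i.e. m > 4/eps.
Take M = 4/eps. If m > M then |4/(m + 2)| ≤ 4/m < eps.

M = 4/eps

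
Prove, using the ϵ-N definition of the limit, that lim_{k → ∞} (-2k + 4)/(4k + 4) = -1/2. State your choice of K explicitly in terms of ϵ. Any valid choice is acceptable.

K = (3/2)/ϵ

Let ϵ > 0 be given. For k ≥ 1, |(-2k + 4)/(4k + 4) + 1/2| = |24|/(4(4k + 4)) = 24/(4(4k + 4)).
Since 4k + 4 ≥ 4k for k ≥ 1, this is ≤ 24/(4·4k) = (3/2)/k.
So |(-2k + 4)/(4k + 4) + 1/2| < ϵ whenever k > (3/2)/ϵ.
Take K = (3/2)/ϵ. If k > K then |(-2k + 4)/(4k + 4) + 1/2| ≤ (3/2)/k < ϵ.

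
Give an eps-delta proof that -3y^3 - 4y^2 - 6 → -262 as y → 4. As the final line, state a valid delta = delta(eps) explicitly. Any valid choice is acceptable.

Fix eps > 0. We want delta > 0 such that 0 < |y − 4| < delta implies |(-3y^3 - 4y^2 - 6) + 262| < eps.
(-3y^3 - 4y^2 - 6) + 262 = -3y^3 - 4y^2 + 256 = (y − 4)(-3y^2 - 16y - 64).
So |(-3y^3 - 4y^2 - 6) + 262| = |y − 4|·|-3y^2 - 16y - 64|.
Assume first that |y − 4| < 1, so |y| < 5. Then |-3y^2 - 16y - 64| ≤ 3·5^2 + 16·5 + 64 = 219.
Hence |(-3y^3 - 4y^2 - 6) + 262| ≤ 219|y − 4| < eps provided |y − 4| < eps/219.
Take delta = min(1, eps/219). Then 0 < |y − 4| < delta gives both |y − 4| < 1 and |y − 4| < eps/219, so |(-3y^3 - 4y^2 - 6) + 262| < eps.

delta = min(1, eps/219)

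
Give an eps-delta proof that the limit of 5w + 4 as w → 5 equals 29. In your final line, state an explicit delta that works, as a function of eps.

Suppose eps > 0. We need delta > 0 so that 0 < |w − 5| < delta implies |(5w + 4) − 29| < eps.
|(5w + 4) − 29| = |5w - 25| = 5|w − 5|.
Thus it suffices that |w − 5| < eps/5.
Take delta = eps/5. If 0 < |w − 5| < delta then |(5w + 4) − 29| = 5|w − 5| < 5·(eps/5) = eps.

delta = eps/5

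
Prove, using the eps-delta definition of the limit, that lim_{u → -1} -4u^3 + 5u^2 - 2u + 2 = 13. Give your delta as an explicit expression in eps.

Suppose eps > 0. We want delta > 0 such that 0 < |u + 1| < delta implies |(-4u^3 + 5u^2 - 2u + 2) − 13| < eps.
(-4u^3 + 5u^2 - 2u + 2) − 13 = -4u^3 + 5u^2 - 2u - 11 = (u + 1)(-4u^2 + 9u - 11).
So |(-4u^3 + 5u^2 - 2u + 2) − 13| = |u + 1|·|-4u^2 + 9u - 11|.
Require delta ≤ 2. Then |u + 1| < 2 gives |u| < 3, and by the triangle inequality |-4u^2 + 9u - 11| ≤ 4·3^2 + 9·3 + 11 = 74.
Hence |(-4u^3 + 5u^2 - 2u + 2) − 13| ≤ 74|u + 1| < eps provided |u + 1| < eps/74.
Take delta = min(2, eps/74). Then 0 < |u + 1| < delta gives both |u + 1| < 2 and |u + 1| < eps/74, so |(-4u^3 + 5u^2 - 2u + 2) − 13| < eps.

delta = min(2, eps/74)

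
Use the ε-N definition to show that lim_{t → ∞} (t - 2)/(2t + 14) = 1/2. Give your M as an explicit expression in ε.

M = (9/2)/ε

Suppose ε > 0. We seek M > 0 such that t > M implies |(t - 2)/(2t + 14) − (1/2)| < ε.
(t - 2)/(2t + 14) − (1/2) = (2(t - 2) − (2t + 14)) / (2(2t + 14)) = -18/(2(2t + 14)).
For t > 0 we have 2t + 14 > 2t, so |(t - 2)/(2t + 14) − (1/2)| = 18/(2(2t + 14)) < 18/(2·2t) = (9/2)/t.
Thus |(t - 2)/(2t + 14) − (1/2)| < ε whenever t > (9/2)/ε.
Take M = (9/2)/ε. If t > M then |(t - 2)/(2t + 14) − (1/2)| < (9/2)/t < ε.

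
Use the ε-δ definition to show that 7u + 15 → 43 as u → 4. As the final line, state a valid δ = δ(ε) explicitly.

δ = ε/7

Let ε > 0 be given. We need δ > 0 so that 0 < |u − 4| < δ implies |(7u + 15) − 43| < ε.
|(7u + 15) − 43| = |7u - 28| = 7|u − 4|.
So 7|u − 4| < ε exactly when |u − 4| < ε/7.
Choosing δ = ε/7 gives |(7u + 15) − 43| = 7|u − 4| < ε whenever |u − 4| < δ.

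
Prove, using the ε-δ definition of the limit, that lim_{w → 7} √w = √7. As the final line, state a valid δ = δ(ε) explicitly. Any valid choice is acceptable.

Let ε > 0. We want δ > 0 such that 0 < |w − 7| < δ implies |√w − √7| < ε.
Rationalise: √w − √7 = (w − 7)/(√w + √7), so |√w − √7| = |w − 7|/(√w + √7).
Restrict δ ≤ 7 so that |w − 7| < 7 forces w > 0, and then √w + √7 > √7.
Hence |√w − √7| < |w − 7|/√7, which is < ε once |w − 7| < √7·ε.
Take δ = min(7, √7·ε). If 0 < |w − 7| < δ then w > 0 and |√w − √7| < |w − 7|/√7 < ε.

δ = min(7, √7·ε)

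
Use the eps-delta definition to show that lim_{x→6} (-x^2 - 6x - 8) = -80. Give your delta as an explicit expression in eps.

Fix eps > 0. We want delta > 0 such that 0 < |x − 6| < delta implies |(-x^2 - 6x - 8) + 80| < eps.
(-x^2 - 6x - 8) + 80 = -x^2 - 6x + 72 = (x − 6)(-x - 12).
So |(-x^2 - 6x - 8) + 80| = |x − 6|·|-x - 12|.
Assume first that |x − 6| < 1, so |x| < 7. Then |-x - 12| ≤ 7 + 12 = 19.
Hence |(-x^2 - 6x - 8) + 80| ≤ 19|x − 6| < eps provided |x − 6| < eps/19.
Take delta = min(1, eps/19). Then 0 < |x − 6| < delta gives both |x − 6| < 1 and |x − 6| < eps/19, so |(-x^2 - 6x - 8) + 80| < eps.

delta = min(1, eps/19)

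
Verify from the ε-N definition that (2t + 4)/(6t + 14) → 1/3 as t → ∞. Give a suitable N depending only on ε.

Suppose ε > 0. We seek N > 0 such that t > N implies |(2t + 4)/(6t + 14) − (1/3)| < ε.
(2t + 4)/(6t + 14) − (1/3) = (6(2t + 4) − 2(6t + 14)) / (6(6t + 14)) = -4/(6(6t + 14)).
For t > 0 we have 6t + 14 > 6t, so |(2t + 4)/(6t + 14) − (1/3)| = 4/(6(6t + 14)) < 4/(6·6t) = (1/9)/t.
Thus |(2t + 4)/(6t + 14) − (1/3)| < ε whenever t > (1/9)/ε.
Take N = (1/9)/ε. If t > N then |(2t + 4)/(6t + 14) − (1/3)| < (1/9)/t < ε.

N = (1/9)/ε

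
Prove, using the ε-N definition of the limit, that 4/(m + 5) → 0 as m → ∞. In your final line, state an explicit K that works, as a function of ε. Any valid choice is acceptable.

Fix ε > 0. For m ≥ 1, |4/(m + 5) − 0| = 4/(m + 5) ≤ 4/m.
We need 4/m < ε, i.e. m > 4/ε.
Take K = 4/ε. If m > K then |4/(m + 5)| ≤ 4/m < ε.

K = 4/ε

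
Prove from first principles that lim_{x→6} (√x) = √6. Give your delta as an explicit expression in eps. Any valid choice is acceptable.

Suppose eps > 0. We want delta > 0 such that 0 < |x − 6| < delta implies |√x − √6| < eps.
Rationalise: √x − √6 = (x − 6)/(√x + √6), so |√x − √6| = |x − 6|/(√x + √6).
Restrict delta ≤ 6 so that |x − 6| < 6 forces x > 0, and then √x + √6 > √6.
Hence |√x − √6| < |x − 6|/√6, which is < eps once |x − 6| < √6·eps.
Take delta = min(6, √6·eps). If 0 < |x − 6| < delta then x > 0 and |√x − √6| < |x − 6|/√6 < eps.

delta = min(6, √6·eps)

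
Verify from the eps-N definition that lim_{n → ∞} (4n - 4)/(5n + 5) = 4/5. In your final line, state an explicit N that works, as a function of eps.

N = (8/5)/eps

Let eps > 0 be given. For n ≥ 1, |(4n - 4)/(5n + 5) − (4/5)| = |-40|/(5(5n + 5)) = 40/(5(5n + 5)).
Since 5n + 5 ≥ 5n for n ≥ 1, this is ≤ 40/(5·5n) = (8/5)/n.
So |(4n - 4)/(5n + 5) − (4/5)| < eps whenever n > (8/5)/eps.
Take N = (8/5)/eps. If n > N then |(4n - 4)/(5n + 5) − (4/5)| ≤ (8/5)/n < eps.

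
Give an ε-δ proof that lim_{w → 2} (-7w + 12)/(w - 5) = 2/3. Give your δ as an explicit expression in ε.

δ = min(3/2, (9/46)ε)

Suppose ε > 0. We want δ > 0 with 0 < |w − 2| < δ ⇒ |(-7w + 12)/(w - 5) − (2/3)| < ε.
Combining over a common denominator, (-7w + 12)/(w - 5) − (2/3) = [(-7w + 12)·(-3) − (-2)·(w - 5)] / [(-3)·(w - 5)] = 23(w − 2) / ((-3)(w - 5)).
So |(-7w + 12)/(w - 5) − (2/3)| = 23|w − 2| / (3·|w − 5|).
Restrict δ ≤ 3/2. Then |w − 2| < 3/2 gives |w − 5| = |(w − 2) + (-3)| ≥ 3 − 3/2 = 3/2.
Hence |(-7w + 12)/(w - 5) − (2/3)| < 23|w − 2|/(3·(3/2)) = (46/9)|w − 2|, which is < ε once |w − 2| < (9/46)ε.
Take δ = min(3/2, (9/46)ε). Then 0 < |w − 2| < δ forces both bounds, so |(-7w + 12)/(w - 5) − (2/3)| < ε.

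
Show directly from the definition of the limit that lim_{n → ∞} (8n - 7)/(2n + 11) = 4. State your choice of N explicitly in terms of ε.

Suppose ε > 0. For n ≥ 1, |(8n - 7)/(2n + 11) − 4| = |-102|/(2(2n + 11)) = 102/(2(2n + 11)).
Since 2n + 11 ≥ 2n for n ≥ 1, this is ≤ 102/(2·2n) = (51/2)/n.
So |(8n - 7)/(2n + 11) − 4| < ε whenever n > (51/2)/ε.
Take N = (51/2)/ε. If n > N then |(8n - 7)/(2n + 11) − 4| ≤ (51/2)/n < ε.

N = (51/2)/ε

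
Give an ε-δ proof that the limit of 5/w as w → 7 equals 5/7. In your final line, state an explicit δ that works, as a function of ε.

Suppose ε > 0. We seek δ > 0 such that 0 < |w − 7| < δ implies |5/w − (5/7)| < ε.
|5/w − (5/7)| = 5·|7 − w|/(7·|w|) = 5|w − 7|/(7|w|).
Require δ ≤ 7/2 so that |w| > 7 − 7/2 = 7/2, hence 7|w| > 49/2.
Then |5/w − (5/7)| < 5|w − 7|/(49/2), which is < ε when |w − 7| < (49/10)ε.
Take δ = min(7/2, (49/10)ε). Then 0 < |w − 7| < δ gives both |w − 7| < 7/2 and |w − 7| < (49/10)ε, so |5/w − (5/7)| < ε.

δ = min(7/2, (49/10)ε)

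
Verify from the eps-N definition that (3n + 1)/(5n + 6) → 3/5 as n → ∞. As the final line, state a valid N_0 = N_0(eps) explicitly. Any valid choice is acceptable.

N_0 = (13/25)/eps

Let eps > 0. For n ≥ 1, |(3n + 1)/(5n + 6) − (3/5)| = |-13|/(5(5n + 6)) = 13/(5(5n + 6)).
Since 5n + 6 ≥ 5n for n ≥ 1, this is ≤ 13/(5·5n) = (13/25)/n.
So |(3n + 1)/(5n + 6) − (3/5)| < eps whenever n > (13/25)/eps.
Take N_0 = (13/25)/eps. If n > N_0 then |(3n + 1)/(5n + 6) − (3/5)| ≤ (13/25)/n < eps.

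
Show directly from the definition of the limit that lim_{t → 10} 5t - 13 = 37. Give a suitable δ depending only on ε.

Let ε > 0. We need δ > 0 so that 0 < |t − 10| < δ implies |(5t - 13) − 37| < ε.
|(5t - 13) − 37| = |5t - 50| = 5|t − 10|.
Thus it suffices that |t − 10| < ε/5.
Take δ = ε/5. If 0 < |t − 10| < δ then |(5t - 13) − 37| = 5|t − 10| < 5·(ε/5) = ε.

δ = ε/5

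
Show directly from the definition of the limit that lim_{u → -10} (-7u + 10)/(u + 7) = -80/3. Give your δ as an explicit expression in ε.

δ = min(3/2, (9/118)ε)

Let ε > 0. We want δ > 0 with 0 < |u + 10| < δ ⇒ |(-7u + 10)/(u + 7) + 80/3| < ε.
Combining over a common denominator, (-7u + 10)/(u + 7) + 80/3 = [(-7u + 10)·(-3) − 80·(u + 7)] / [(-3)·(u + 7)] = -59(u + 10) / ((-3)(u + 7)).
So |(-7u + 10)/(u + 7) + 80/3| = 59|u + 10| / (3·|u + 7|).
Require δ ≤ 3/2, so |u + 7| ≥ |-3| − |u + 10| > 3 − 3/2 = 3/2.
Hence |(-7u + 10)/(u + 7) + 80/3| < 59|u + 10|/(3·(3/2)) = (118/9)|u + 10|, which is < ε once |u + 10| < (9/118)ε.
Take δ = min(3/2, (9/118)ε). Then 0 < |u + 10| < δ forces both bounds, so |(-7u + 10)/(u + 7) + 80/3| < ε.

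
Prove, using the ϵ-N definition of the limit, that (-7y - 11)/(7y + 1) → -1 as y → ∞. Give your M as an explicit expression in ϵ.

M = (10/7)/ϵ

Let ϵ > 0 be given. We seek M > 0 such that y > M implies |(-7y - 11)/(7y + 1) + 1| < ϵ.
(-7y - 11)/(7y + 1) + 1 = (7(-7y - 11) − (-7)(7y + 1)) / (7(7y + 1)) = -70/(7(7y + 1)).
For y > 0 we have 7y + 1 > 7y, so |(-7y - 11)/(7y + 1) + 1| = 70/(7(7y + 1)) < 70/(7·7y) = (10/7)/y.
Thus |(-7y - 11)/(7y + 1) + 1| < ϵ whenever y > (10/7)/ϵ.
Take M = (10/7)/ϵ. If y > M then |(-7y - 11)/(7y + 1) + 1| < (10/7)/y < ϵ.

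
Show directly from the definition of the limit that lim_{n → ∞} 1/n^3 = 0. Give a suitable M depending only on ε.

Let ε > 0 be given. For n ≥ 1, |1/n^3 − 0| = 1/n^3.
1/n^3 < ε ⇔ n^3 > 1/ε ⇔ n > (1/ε)^{1/3}.
Take M = (1/ε)^{1/3}. Then n > M implies 1/n^3 < ε.

M = (1/ε)^{1/3}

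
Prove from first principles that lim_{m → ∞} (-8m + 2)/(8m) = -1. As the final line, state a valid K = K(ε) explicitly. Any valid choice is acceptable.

Fix ε > 0. For m ≥ 1, |(-8m + 2)/(8m) + 1| = |16|/(8(8m)) = 16/(8(8m)).
Since 8m ≥ 8m for m ≥ 1, this is ≤ 16/(8·8m) = (1/4)/m.
So |(-8m + 2)/(8m) + 1| < ε whenever m > (1/4)/ε.
Take K = (1/4)/ε. If m > K then |(-8m + 2)/(8m) + 1| ≤ (1/4)/m < ε.

K = (1/4)/ε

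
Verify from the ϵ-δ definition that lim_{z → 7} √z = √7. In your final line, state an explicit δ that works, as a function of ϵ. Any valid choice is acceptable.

δ = min(7, √7·ϵ)

Let ϵ > 0 be given. We want δ > 0 such that 0 < |z − 7| < δ implies |√z − √7| < ϵ.
Rationalise: √z − √7 = (z − 7)/(√z + √7), so |√z − √7| = |z − 7|/(√z + √7).
Restrict δ ≤ 7 so that |z − 7| < 7 forces z > 0, and then √z + √7 > √7.
Hence |√z − √7| < |z − 7|/√7, which is < ϵ once |z − 7| < √7·ϵ.
Take δ = min(7, √7·ϵ). If 0 < |z − 7| < δ then z > 0 and |√z − √7| < |z − 7|/√7 < ϵ.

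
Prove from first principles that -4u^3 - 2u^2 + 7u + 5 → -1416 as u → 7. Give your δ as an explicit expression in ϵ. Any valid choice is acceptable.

δ = min(1, ϵ/699)

Fix ϵ > 0. We want δ > 0 such that 0 < |u − 7| < δ implies |(-4u^3 - 2u^2 + 7u + 5) + 1416| < ϵ.
(-4u^3 - 2u^2 + 7u + 5) + 1416 = -4u^3 - 2u^2 + 7u + 1421 = (u − 7)(-4u^2 - 30u - 203).
So |(-4u^3 - 2u^2 + 7u + 5) + 1416| = |u − 7|·|-4u^2 - 30u - 203|.
Require δ ≤ 1. Then |u − 7| < 1 gives |u| < 8, and by the triangle inequality |-4u^2 - 30u - 203| ≤ 4·8^2 + 30·8 + 203 = 699.
Hence |(-4u^3 - 2u^2 + 7u + 5) + 1416| ≤ 699|u − 7| < ϵ provided |u − 7| < ϵ/699.
Choosing δ = min(1, ϵ/699) ensures both conditions, hence |(-4u^3 - 2u^2 + 7u + 5) + 1416| < ϵ.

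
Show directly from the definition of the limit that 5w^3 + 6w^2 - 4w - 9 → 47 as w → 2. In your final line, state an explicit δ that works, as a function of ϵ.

δ = min(1, ϵ/121)

Fix ϵ > 0. We want δ > 0 such that 0 < |w − 2| < δ implies |(5w^3 + 6w^2 - 4w - 9) − 47| < ϵ.
(5w^3 + 6w^2 - 4w - 9) − 47 = 5w^3 + 6w^2 - 4w - 56 = (w − 2)(5w^2 + 16w + 28).
So |(5w^3 + 6w^2 - 4w - 9) − 47| = |w − 2|·|5w^2 + 16w + 28|.
Require δ ≤ 1. Then |w − 2| < 1 gives |w| < 3, and by the triangle inequality |5w^2 + 16w + 28| ≤ 5·3^2 + 16·3 + 28 = 121.
Hence |(5w^3 + 6w^2 - 4w - 9) − 47| ≤ 121|w − 2| < ϵ provided |w − 2| < ϵ/121.
Take δ = min(1, ϵ/121). Then 0 < |w − 2| < δ gives both |w − 2| < 1 and |w − 2| < ϵ/121, so |(5w^3 + 6w^2 - 4w - 9) − 47| < ϵ.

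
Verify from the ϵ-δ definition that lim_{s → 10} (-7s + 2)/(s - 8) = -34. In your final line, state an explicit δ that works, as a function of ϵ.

δ = min(1, (1/27)ϵ)

Let ϵ > 0. We want δ > 0 with 0 < |s − 10| < δ ⇒ |(-7s + 2)/(s - 8) + 34| < ϵ.
Combining over a common denominator, (-7s + 2)/(s - 8) + 34 = [(-7s + 2)·2 − (-68)·(s - 8)] / [2·(s - 8)] = 54(s − 10) / (2(s - 8)).
So |(-7s + 2)/(s - 8) + 34| = 54|s − 10| / (2·|s − 8|).
Restrict δ ≤ 1. Then |s − 10| < 1 gives |s − 8| = |(s − 10) + 2| ≥ 2 − 1 = 1.
Hence |(-7s + 2)/(s - 8) + 34| < 54|s − 10|/(2·1) = 27|s − 10|, which is < ϵ once |s − 10| < (1/27)ϵ.
Take δ = min(1, (1/27)ϵ). Then 0 < |s − 10| < δ forces both bounds, so |(-7s + 2)/(s - 8) + 34| < ϵ.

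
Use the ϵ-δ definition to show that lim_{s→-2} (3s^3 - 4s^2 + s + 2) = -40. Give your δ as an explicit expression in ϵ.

Let ϵ > 0 be given. We want δ > 0 such that 0 < |s + 2| < δ implies |(3s^3 - 4s^2 + s + 2) + 40| < ϵ.
(3s^3 - 4s^2 + s + 2) + 40 = 3s^3 - 4s^2 + s + 42 = (s + 2)(3s^2 - 10s + 21).
So |(3s^3 - 4s^2 + s + 2) + 40| = |s + 2|·|3s^2 - 10s + 21|.
Require δ ≤ 1. Then |s + 2| < 1 gives |s| < 3, and by the triangle inequality |3s^2 - 10s + 21| ≤ 3·3^2 + 10·3 + 21 = 78.
Hence |(3s^3 - 4s^2 + s + 2) + 40| ≤ 78|s + 2| < ϵ provided |s + 2| < ϵ/78.
Choosing δ = min(1, ϵ/78) ensures both conditions, hence |(3s^3 - 4s^2 + s + 2) + 40| < ϵ.

δ = min(1, ϵ/78)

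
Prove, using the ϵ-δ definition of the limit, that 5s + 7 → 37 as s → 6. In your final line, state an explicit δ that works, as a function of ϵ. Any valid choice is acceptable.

δ = ϵ/5

Let ϵ > 0. We need δ > 0 so that 0 < |s − 6| < δ implies |(5s + 7) − 37| < ϵ.
Since (5s + 7) − 37 = 5(s − 6), we have |(5s + 7) − 37| = 5|s − 6|.
Thus it suffices that |s − 6| < ϵ/5.
Take δ = ϵ/5. If 0 < |s − 6| < δ then |(5s + 7) − 37| = 5|s − 6| < 5·(ϵ/5) = ϵ.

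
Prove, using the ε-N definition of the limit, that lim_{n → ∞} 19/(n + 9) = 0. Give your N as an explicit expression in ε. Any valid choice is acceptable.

Let ε > 0 be given. For n ≥ 1, |19/(n + 9) − 0| = 19/(n + 9) ≤ 19/n.
We need 19/n < ε, i.e. n > 19/ε.
Take N = 19/ε. If n > N then |19/(n + 9)| ≤ 19/n < ε.

N = 19/ε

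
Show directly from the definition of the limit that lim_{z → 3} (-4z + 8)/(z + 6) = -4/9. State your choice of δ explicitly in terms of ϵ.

Let ϵ > 0. We want δ > 0 with 0 < |z − 3| < δ ⇒ |(-4z + 8)/(z + 6) + 4/9| < ϵ.
Combining over a common denominator, (-4z + 8)/(z + 6) + 4/9 = [(-4z + 8)·9 − (-4)·(z + 6)] / [9·(z + 6)] = -32(z − 3) / (9(z + 6)).
So |(-4z + 8)/(z + 6) + 4/9| = 32|z − 3| / (9·|z + 6|).
Restrict δ ≤ 9/2. Then |z − 3| < 9/2 gives |z + 6| = |(z − 3) + 9| ≥ 9 − 9/2 = 9/2.
Hence |(-4z + 8)/(z + 6) + 4/9| < 32|z − 3|/(9·(9/2)) = (64/81)|z − 3|, which is < ϵ once |z − 3| < (81/64)ϵ.
Take δ = min(9/2, (81/64)ϵ). Then 0 < |z − 3| < δ forces both bounds, so |(-4z + 8)/(z + 6) + 4/9| < ϵ.

δ = min(9/2, (81/64)ϵ)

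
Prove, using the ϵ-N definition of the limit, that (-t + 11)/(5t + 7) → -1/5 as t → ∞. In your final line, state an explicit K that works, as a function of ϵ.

K = (62/25)/ϵ

Suppose ϵ > 0. We seek K > 0 such that t > K implies |(-t + 11)/(5t + 7) + 1/5| < ϵ.
(-t + 11)/(5t + 7) + 1/5 = (5(-t + 11) − (-1)(5t + 7)) / (5(5t + 7)) = 62/(5(5t + 7)).
For t > 0 we have 5t + 7 > 5t, so |(-t + 11)/(5t + 7) + 1/5| = 62/(5(5t + 7)) < 62/(5·5t) = (62/25)/t.
Thus |(-t + 11)/(5t + 7) + 1/5| < ϵ whenever t > (62/25)/ϵ.
Take K = (62/25)/ϵ. If t > K then |(-t + 11)/(5t + 7) + 1/5| < (62/25)/t < ϵ.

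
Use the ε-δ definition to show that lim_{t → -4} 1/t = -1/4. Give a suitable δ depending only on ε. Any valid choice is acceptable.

δ = min(2, 8ε)

Let ε > 0. We seek δ > 0 such that 0 < |t + 4| < δ implies |1/t + 1/4| < ε.
|1/t + 1/4| = |-4 − t|/(4·|t|) = |t + 4|/(4|t|).
Require δ ≤ 2 so that |t| > 4 − 2 = 2, hence 4|t| > 8.
Then |1/t + 1/4| < |t + 4|/8, which is < ε when |t + 4| < 8ε.
Take δ = min(2, 8ε). Then 0 < |t + 4| < δ gives both |t + 4| < 2 and |t + 4| < 8ε, so |1/t + 1/4| < ε.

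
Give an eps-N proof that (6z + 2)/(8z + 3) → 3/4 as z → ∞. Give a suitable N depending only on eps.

N = (1/32)/eps

Let eps > 0 be given. We seek N > 0 such that z > N implies |(6z + 2)/(8z + 3) − (3/4)| < eps.
(6z + 2)/(8z + 3) − (3/4) = (8(6z + 2) − 6(8z + 3)) / (8(8z + 3)) = -2/(8(8z + 3)).
For z > 0 we have 8z + 3 > 8z, so |(6z + 2)/(8z + 3) − (3/4)| = 2/(8(8z + 3)) < 2/(8·8z) = (1/32)/z.
Thus |(6z + 2)/(8z + 3) − (3/4)| < eps whenever z > (1/32)/eps.
Take N = (1/32)/eps. If z > N then |(6z + 2)/(8z + 3) − (3/4)| < (1/32)/z < eps.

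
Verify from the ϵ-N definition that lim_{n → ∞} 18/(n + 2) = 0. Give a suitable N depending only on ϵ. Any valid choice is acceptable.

Fix ϵ > 0. For n ≥ 1, |18/(n + 2) − 0| = 18/(n + 2) ≤ 18/n.
We need 18/n < ϵ, i.e. n > 18/ϵ.
Take N = 18/ϵ. If n > N then |18/(n + 2)| ≤ 18/n < ϵ.

N = 18/ϵ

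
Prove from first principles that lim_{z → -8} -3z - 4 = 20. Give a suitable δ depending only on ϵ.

Let ϵ > 0. We need δ > 0 so that 0 < |z + 8| < δ implies |(-3z - 4) − 20| < ϵ.
|(-3z - 4) − 20| = |-3z - 24| = 3|z + 8|.
So 3|z + 8| < ϵ exactly when |z + 8| < ϵ/3.
Take δ = ϵ/3. If 0 < |z + 8| < δ then |(-3z - 4) − 20| = 3|z + 8| < 3·(ϵ/3) = ϵ.

δ = ϵ/3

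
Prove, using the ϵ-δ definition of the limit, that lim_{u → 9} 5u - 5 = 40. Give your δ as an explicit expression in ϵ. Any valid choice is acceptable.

δ = ϵ/5

Fix ϵ > 0. We need δ > 0 so that 0 < |u − 9| < δ implies |(5u - 5) − 40| < ϵ.
Since (5u - 5) − 40 = 5(u − 9), we have |(5u - 5) − 40| = 5|u − 9|.
Thus it suffices that |u − 9| < ϵ/5.
Take δ = ϵ/5. If 0 < |u − 9| < δ then |(5u - 5) − 40| = 5|u − 9| < 5·(ϵ/5) = ϵ.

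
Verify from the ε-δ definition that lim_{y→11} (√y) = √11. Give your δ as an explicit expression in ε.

δ = min(11, √11·ε)

Suppose ε > 0. We want δ > 0 such that 0 < |y − 11| < δ implies |√y − √11| < ε.
Multiplying by the conjugate, |√y − √11| = |y − 11|/(√y + √11).
Restrict δ ≤ 11 so that |y − 11| < 11 forces y > 0, and then √y + √11 > √11.
Hence |√y − √11| < |y − 11|/√11, which is < ε once |y − 11| < √11·ε.
Take δ = min(11, √11·ε). If 0 < |y − 11| < δ then y > 0 and |√y − √11| < |y − 11|/√11 < ε.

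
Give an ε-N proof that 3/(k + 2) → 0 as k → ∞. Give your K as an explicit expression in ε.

Let ε > 0 be given. For k ≥ 1, |3/(k + 2) − 0| = 3/(k + 2) ≤ 3/k.
We need 3/k < ε, i.e. k > 3/ε.
Take K = 3/ε. If k > K then |3/(k + 2)| ≤ 3/k < ε.

K = 3/ε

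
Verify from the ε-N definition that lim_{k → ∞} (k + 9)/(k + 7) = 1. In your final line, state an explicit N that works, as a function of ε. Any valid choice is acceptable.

N = 2/ε

Suppose ε > 0. For k ≥ 1, |(k + 9)/(k + 7) − 1| = |2|/((k + 7)) = 2/((k + 7)).
Since k + 7 ≥ k for k ≥ 1, this is ≤ 2/(k) = 2/k.
So |(k + 9)/(k + 7) − 1| < ε whenever k > 2/ε.
Take N = 2/ε. If k > N then |(k + 9)/(k + 7) − 1| ≤ 2/k < ε.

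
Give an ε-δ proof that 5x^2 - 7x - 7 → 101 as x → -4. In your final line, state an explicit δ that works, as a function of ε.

Fix ε > 0. We want δ > 0 such that 0 < |x + 4| < δ implies |(5x^2 - 7x - 7) − 101| < ε.
(5x^2 - 7x - 7) − 101 = 5x^2 - 7x - 108 = (x + 4)(5x - 27).
So |(5x^2 - 7x - 7) − 101| = |x + 4|·|5x - 27|.
Assume first that |x + 4| < 1, so |x| < 5. Then |5x - 27| ≤ 5·5 + 27 = 52.
Hence |(5x^2 - 7x - 7) − 101| ≤ 52|x + 4| < ε provided |x + 4| < ε/52.
Choosing δ = min(1, ε/52) ensures both conditions, hence |(5x^2 - 7x - 7) − 101| < ε.

δ = min(1, ε/52)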